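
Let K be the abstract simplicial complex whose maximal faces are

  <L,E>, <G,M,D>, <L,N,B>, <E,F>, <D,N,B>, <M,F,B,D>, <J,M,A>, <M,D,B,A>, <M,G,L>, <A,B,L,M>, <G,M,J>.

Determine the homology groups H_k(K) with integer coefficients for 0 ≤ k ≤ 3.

H_0 = Z,  H_1 = Z,  H_2 = 0,  H_3 = 0.

Fix the vertex order A < B < D < E < F < G < J < L < M < N and write every simplex with vertices in increasing order. Then dim K = 3 and the simplices of K are:

  0-simplices (10): A, B, D, E, F, G, J, L, M, N
  1-simplices (23): AB, AD, AJ, AL, AM, BD, BF, BL, BM, BN, DF, DG, DM, DN, EF, EL, FM, GJ, GL, GM, JM, LM, LN
  2-simplices (16): ABD, ABL, ABM, ADM, AJM, ALM, BDF, BDM, BDN, BFM, BLM, BLN, DFM, DGM, GJM, GLM
  3-simplices (3): ABDM, ABLM, BDFM

so the chain groups are C_0 ≅ Z^10, C_1 ≅ Z^23, C_2 ≅ Z^16, C_3 ≅ Z^3.

The boundary map ∂_1: C_1 → C_0 sends each edge [p,q] (with p < q) to q − p. For instance
  ∂BF = F − B.
As a 10×23 matrix over Z this has rank 9, with invariant factors (1,1,1,1,1,1,1,1,1).

Boundary ∂_2: C_2 → C_1 maps a triangle to the signed sum of its edges. For instance
  ∂ABD = BD − AD + AB,
  ∂GLM = LM − GM + GL.
This gives a 23×16 integer matrix of rank 13; reducing to Smith normal form yields diagonal entries (1,1,1,1,1,1,1,1,1,1,1,1,1).

The boundary map ∂_3: C_3 → C_2 sends each 3-simplex σ to the alternating sum Σ_i (−1)^i (σ with its i-th vertex removed). For instance
  ∂ABDM = BDM − ADM + ABM − ABD,
  ∂BDFM = DFM − BFM + BDM − BDF.
The 16×3 boundary matrix has rank 3 and Smith normal form diag(1,1,1).

From H_k ≅ ker(∂_k) / im(∂_{k+1}) we obtain:

  H_0: rank C_0 − rank ∂_1 = 10 − 9 = 1, and the invariant factors of ∂_1 are all 1, so H_0 = Z.
  H_1: rank ker ∂_1 − rank ∂_2 = (23 − 9) − 13 = 1, and the invariant factors of ∂_2 are all 1, so H_1 = Z.
  H_2: rank ker ∂_2 − rank ∂_3 = (16 − 13) − 3 = 0, and the invariant factors of ∂_3 are all 1, so H_2 = 0.
  H_3: rank ker ∂_3 − rank ∂_4 = (3 − 3) − 0 = 0, and there is no ∂_4, so H_3 = 0.

As a check, the Euler characteristic is 10 − 23 + 16 − 3 = 0, which agrees with 1 − 1 + 0 − 0 = 0.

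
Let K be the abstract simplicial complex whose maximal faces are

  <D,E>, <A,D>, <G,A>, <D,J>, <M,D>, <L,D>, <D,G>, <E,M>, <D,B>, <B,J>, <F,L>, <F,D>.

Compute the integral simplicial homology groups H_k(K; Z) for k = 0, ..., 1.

Take the total order A < B < D < E < F < G < J < L < M on the vertex set. Then K (dimension 1) consists of the simplices:

  0-simplices (9): A, B, D, E, F, G, J, L, M
  1-simplices (12): AD, AG, BD, BJ, DE, DF, DG, DJ, DL, DM, EM, FL

giving chain groups C_0 ≅ Z^9, C_1 ≅ Z^12.

The boundary map ∂_1: C_1 → C_0 is given by ∂[p,q] = [q] − [p]. For instance
  ∂FL = L − F.
The 9×12 boundary matrix has rank 8 and Smith normal form diag(1,1,1,1,1,1,1,1).

Computing H_k = (kernel of ∂_k) / (image of ∂_{k+1}):

  H_0: rank C_0 − rank ∂_1 = 9 − 8 = 1, and the invariant factors of ∂_1 are all 1, so H_0 = Z.
  H_1: rank ker ∂_1 − rank ∂_2 = (12 − 8) − 0 = 4, and there is no ∂_2, so H_1 = Z^4.

(K is a triangulation of a wedge of 4 circles.)

H_0 ≅ Z,  H_1 ≅ Z^4.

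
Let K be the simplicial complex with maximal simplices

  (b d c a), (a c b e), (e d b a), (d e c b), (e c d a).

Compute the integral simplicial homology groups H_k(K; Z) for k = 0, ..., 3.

H_0 = Z,  H_1 = 0,  H_2 = 0,  H_3 = Z.

Fix the vertex order a < b < c < d < e and write every simplex with vertices in increasing order. Then dim K = 3 and the simplices of K are:

  0-simplices (5): a, b, c, d, e
  1-simplices (10): ab, ac, ad, ae, bc, bd, be, cd, ce, de
  2-simplices (10): abc, abd, abe, acd, ace, ade, bcd, bce, bde, cde
  3-simplices (5): abcd, abce, abde, acde, bcde

giving chain groups C_0 ≅ Z^5, C_1 ≅ Z^10, C_2 ≅ Z^10, C_3 ≅ Z^5.

The boundary map ∂_1: C_1 → C_0 is given by ∂[p,q] = [q] − [p]. For instance
  ∂be = e − b.
The resulting 5×10 matrix has rank 4, and its Smith normal form has invariant factors (1,1,1,1).

The boundary map ∂_2: C_2 → C_1 maps a triangle to the signed sum of its edges. For instance
  ∂bde = de − be + bd,
  ∂abd = bd − ad + ab.
The 10×10 boundary matrix has rank 6 and Smith normal form diag(1,1,1,1,1,1).

Boundary ∂_3: C_3 → C_2 sends each 3-simplex σ to the alternating sum Σ_i (−1)^i (σ with its i-th vertex removed). For instance
  ∂bcde = cde − bde + bce − bcd,
  ∂abde = bde − ade + abe − abd.
The resulting 10×5 matrix has rank 4, and its Smith normal form has invariant factors (1,1,1,1).

From H_k ≅ ker(∂_k) / im(∂_{k+1}) we obtain:

  H_0: rank C_0 − rank ∂_1 = 5 − 4 = 1, and the invariant factors of ∂_1 are all 1, so H_0 ≅ Z.
  H_1: rank ker ∂_1 − rank ∂_2 = (10 − 4) − 6 = 0, and the invariant factors of ∂_2 are all 1, so H_1 ≅ 0.
  H_2: rank ker ∂_2 − rank ∂_3 = (10 − 6) − 4 = 0, and the invariant factors of ∂_3 are all 1, so H_2 ≅ 0.
  H_3: rank ker ∂_3 − rank ∂_4 = (5 − 4) − 0 = 1, and there is no ∂_4, so H_3 ≅ Z.

As a check, the Euler characteristic is 5 − 10 + 10 − 5 = 0, which agrees with 1 − 0 + 0 − 1 = 0.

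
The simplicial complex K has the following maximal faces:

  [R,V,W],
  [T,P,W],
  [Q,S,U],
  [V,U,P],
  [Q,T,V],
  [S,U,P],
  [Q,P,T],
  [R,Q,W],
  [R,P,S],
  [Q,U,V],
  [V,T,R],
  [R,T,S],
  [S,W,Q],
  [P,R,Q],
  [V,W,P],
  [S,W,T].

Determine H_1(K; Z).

Take the total order P < Q < R < S < T < U < V < W on the vertex set. Then K (dimension 2) consists of the simplices:

  0-simplices (8): P, Q, R, S, T, U, V, W
  1-simplices (24): PQ, PR, PS, PT, PU, PV, PW, QR, QS, QT, QU, QV, QW, RS, RT, RV, RW, ST, SU, SW, TV, TW, UV, VW
  2-simplices (16): PQR, PQT, PRS, PSU, PTW, PUV, PVW, QRW, QSU, QSW, QTV, QUV, RST, RTV, RVW, STW

so the chain groups are C_0 ≅ Z^8, C_1 ≅ Z^24, C_2 ≅ Z^16.

Boundary ∂_1: C_1 → C_0 is given by ∂[p,q] = [q] − [p].
The resulting 8×24 matrix has rank 7, and its Smith normal form has invariant factors (1,1,1,1,1,1,1).

∂_2: C_2 → C_1 maps a triangle to the signed sum of its edges. For instance
  ∂RTV = TV − RV + RT,
  ∂PQT = QT − PT + PQ.
The 24×16 boundary matrix has rank 15 and Smith normal form diag(1,1,1,1,1,1,1,1,1,1,1,1,1,1,1).

Computing H_k = (kernel of ∂_k) / (image of ∂_{k+1}):

  H_1: rank ker ∂_1 − rank ∂_2 = (24 − 7) − 15 = 2, and the invariant factors of ∂_2 are all 1, so H_1 = Z^2.

(K is a triangulation of the torus T^2.)

H_1 = Z^2.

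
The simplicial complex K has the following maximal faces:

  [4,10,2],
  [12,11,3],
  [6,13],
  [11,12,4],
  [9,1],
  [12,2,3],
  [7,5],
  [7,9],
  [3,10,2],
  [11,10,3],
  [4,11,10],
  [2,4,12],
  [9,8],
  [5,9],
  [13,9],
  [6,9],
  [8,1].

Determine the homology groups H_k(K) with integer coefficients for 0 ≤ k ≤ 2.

We work with the vertex ordering 1 < 2 < 3 < 4 < 5 < 6 < 7 < 8 < 9 < 10 < 11 < 12 < 13. The simplices of K, each written with vertices in increasing order, are:

  0-simplices (13): [1], [2], [3], [4], [5], [6], [7], [8], [9], [10], [11], [12], [13]
  1-simplices (21): [1,8], [1,9], [2,3], [2,4], [2,10], [2,12], [3,10], [3,11], [3,12], [4,10], [4,11], [4,12], [5,7], [5,9], [6,9], [6,13], [7,9], [8,9], [9,13], [10,11], [11,12]
  2-simplices (8): [2,3,10], [2,3,12], [2,4,10], [2,4,12], [3,10,11], [3,11,12], [4,10,11], [4,11,12]

giving chain groups C_0 ≅ Z^13, C_1 ≅ Z^21, C_2 ≅ Z^8.

Boundary ∂_1: C_1 → C_0 is given by ∂[p,q] = [q] − [p].
As a 13×21 matrix over Z this has rank 11, with invariant factors (1,1,1,1,1,1,1,1,1,1,1).

The boundary map ∂_2: C_2 → C_1 sends each 2-simplex [p,q,r] to [q,r] − [p,r] + [p,q]. For instance
  ∂[3,10,11] = [10,11] − [3,11] + [3,10],
  ∂[4,11,12] = [11,12] − [4,12] + [4,11].
The resulting 21×8 matrix has rank 7, and its Smith normal form has invariant factors (1,1,1,1,1,1,1).

Computing H_k = (kernel of ∂_k) / (image of ∂_{k+1}):

  H_0: rank C_0 − rank ∂_1 = 13 − 11 = 2, and the invariant factors of ∂_1 are all 1, so H_0 = Z^2.
  H_1: rank ker ∂_1 − rank ∂_2 = (21 − 11) − 7 = 3, and the invariant factors of ∂_2 are all 1, so H_1 = Z^3.
  H_2: rank ker ∂_2 − rank ∂_3 = (8 − 7) − 0 = 1, and there is no ∂_3, so H_2 = Z.

As a check, the Euler characteristic is 13 − 21 + 8 = 0, which agrees with 2 − 3 + 1 = 0.

H_0 ≅ Z^2,  H_1 ≅ Z^3,  H_2 ≅ Z.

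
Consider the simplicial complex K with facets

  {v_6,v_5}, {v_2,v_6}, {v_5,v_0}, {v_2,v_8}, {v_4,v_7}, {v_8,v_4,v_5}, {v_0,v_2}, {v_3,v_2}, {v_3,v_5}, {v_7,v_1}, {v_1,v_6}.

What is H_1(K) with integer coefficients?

We work with the vertex ordering v_0 < v_1 < v_2 < v_3 < v_4 < v_5 < v_6 < v_7 < v_8. The simplices of K, each written with vertices in increasing order, are:

  0-simplices (9): [v_0], [v_1], [v_2], [v_3], [v_4], [v_5], [v_6], [v_7], [v_8]
  1-simplices (13): [v_0,v_2], [v_0,v_5], [v_1,v_6], [v_1,v_7], [v_2,v_3], [v_2,v_6], [v_2,v_8], [v_3,v_5], [v_4,v_5], [v_4,v_7], [v_4,v_8], [v_5,v_6], [v_5,v_8]
  2-simplices (1): [v_4,v_5,v_8]

Hence C_0 ≅ Z^9, C_1 ≅ Z^13, C_2 ≅ Z^1.

The boundary map ∂_1: C_1 → C_0 maps an edge to its endpoints' difference, ∂[p,q] = q − p. For instance
  ∂[v_4,v_7] = [v_7] − [v_4].
The resulting 9×13 matrix has rank 8, and its Smith normal form has invariant factors (1,1,1,1,1,1,1,1).

∂_2: C_2 → C_1 acts by ∂[p,q,r] = [q,r] − [p,r] + [p,q]. For instance
  ∂[v_4,v_5,v_8] = [v_5,v_8] − [v_4,v_8] + [v_4,v_5].
The 13×1 boundary matrix has rank 1 and Smith normal form diag(1).

Reading off H_k = ker ∂_k / im ∂_{k+1}:

  H_1: rank ker ∂_1 − rank ∂_2 = (13 − 8) − 1 = 4, and the invariant factors of ∂_2 are all 1, so H_1 ≅ Z^4.

H_1 ≅ Z^4.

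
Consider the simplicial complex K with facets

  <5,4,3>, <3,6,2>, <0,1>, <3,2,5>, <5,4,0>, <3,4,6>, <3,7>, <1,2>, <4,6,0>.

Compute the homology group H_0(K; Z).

H_0 = Z.

Order the vertices as 0 < 1 < 2 < 3 < 4 < 5 < 6 < 7. Listing each simplex with vertices in this order, K has dimension 2 with simplices:

  0-simplices (8): [0], [1], [2], [3], [4], [5], [6], [7]
  1-simplices (14): [0,1], [0,4], [0,5], [0,6], [1,2], [2,3], [2,5], [2,6], [3,4], [3,5], [3,6], [3,7], [4,5], [4,6]
  2-simplices (6): [0,4,5], [0,4,6], [2,3,5], [2,3,6], [3,4,5], [3,4,6]

giving chain groups C_0 ≅ Z^8, C_1 ≅ Z^14, C_2 ≅ Z^6.

∂_1: C_1 → C_0 sends each edge [p,q] (with p < q) to q − p. For instance
  ∂[3,6] = [6] − [3].
The resulting 8×14 matrix has rank 7, and its Smith normal form has invariant factors (1,1,1,1,1,1,1).

The boundary map ∂_2: C_2 → C_1 sends each 2-simplex [p,q,r] to [q,r] − [p,r] + [p,q]. For instance
  ∂[0,4,5] = [4,5] − [0,5] + [0,4],
  ∂[3,4,6] = [4,6] − [3,6] + [3,4].
The 14×6 boundary matrix has rank 6 and Smith normal form diag(1,1,1,1,1,1).

Reading off H_k = ker ∂_k / im ∂_{k+1}:

  H_0: rank C_0 − rank ∂_1 = 8 − 7 = 1, and the invariant factors of ∂_1 are all 1, so H_0 ≅ Z.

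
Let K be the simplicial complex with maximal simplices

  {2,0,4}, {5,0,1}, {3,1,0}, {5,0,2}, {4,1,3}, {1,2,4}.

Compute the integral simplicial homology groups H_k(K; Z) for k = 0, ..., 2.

H_0 ≅ Z,  H_1 ≅ Z,  H_2 = 0.

We work with the vertex ordering 0 < 1 < 2 < 3 < 4 < 5. The simplices of K, each written with vertices in increasing order, are:

  0-simplices (6): [0], [1], [2], [3], [4], [5]
  1-simplices (12): [0,1], [0,2], [0,3], [0,4], [0,5], [1,2], [1,3], [1,4], [1,5], [2,4], [2,5], [3,4]
  2-simplices (6): [0,1,3], [0,1,5], [0,2,4], [0,2,5], [1,2,4], [1,3,4]

giving chain groups C_0 ≅ Z^6, C_1 ≅ Z^12, C_2 ≅ Z^6.

Boundary ∂_1: C_1 → C_0 is given by ∂[p,q] = [q] − [p]. For instance
  ∂[1,3] = [3] − [1].
The resulting 6×12 matrix has rank 5, and its Smith normal form has invariant factors (1,1,1,1,1).

∂_2: C_2 → C_1 sends each 2-simplex [p,q,r] to [q,r] − [p,r] + [p,q]. For instance
  ∂[0,1,3] = [1,3] − [0,3] + [0,1],
  ∂[1,2,4] = [2,4] − [1,4] + [1,2].
As a 12×6 matrix over Z this has rank 6, with invariant factors (1,1,1,1,1,1).

From H_k ≅ ker(∂_k) / im(∂_{k+1}) we obtain:

  H_0: rank C_0 − rank ∂_1 = 6 − 5 = 1, and the invariant factors of ∂_1 are all 1, so H_0 = Z.
  H_1: rank ker ∂_1 − rank ∂_2 = (12 − 5) − 6 = 1, and the invariant factors of ∂_2 are all 1, so H_1 = Z.
  H_2: rank ker ∂_2 − rank ∂_3 = (6 − 6) − 0 = 0, and there is no ∂_3, so H_2 = 0.

(K is a triangulation of the cylinder S^1 x I.)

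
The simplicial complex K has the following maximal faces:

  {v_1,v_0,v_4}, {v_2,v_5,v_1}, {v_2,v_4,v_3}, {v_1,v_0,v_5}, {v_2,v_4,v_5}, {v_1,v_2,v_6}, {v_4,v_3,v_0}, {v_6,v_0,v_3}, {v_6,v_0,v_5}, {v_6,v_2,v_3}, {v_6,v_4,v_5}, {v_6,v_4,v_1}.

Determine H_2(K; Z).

Fix the vertex order v_0 < v_1 < v_2 < v_3 < v_4 < v_5 < v_6 and write every simplex with vertices in increasing order. Then dim K = 2 and the simplices of K are:

  0-simplices (7): [v_0], [v_1], [v_2], [v_3], [v_4], [v_5], [v_6]
  1-simplices (18): (18 of them)
  2-simplices (12): (12 of them)

giving chain groups C_0 ≅ Z^7, C_1 ≅ Z^18, C_2 ≅ Z^12.

Boundary ∂_1: C_1 → C_0 sends each edge [p,q] (with p < q) to q − p. For instance
  ∂[v_1,v_4] = [v_4] − [v_1].
The 7×18 boundary matrix has rank 6 and Smith normal form diag(1,1,1,1,1,1).

Boundary ∂_2: C_2 → C_1 acts by ∂[p,q,r] = [q,r] − [p,r] + [p,q]. For instance
  ∂[v_1,v_2,v_5] = [v_2,v_5] − [v_1,v_5] + [v_1,v_2],
  ∂[v_0,v_3,v_4] = [v_3,v_4] − [v_0,v_4] + [v_0,v_3].
This gives a 18×12 integer matrix of rank 12; reducing to Smith normal form yields diagonal entries (1,1,1,1,1,1,1,1,1,1,1,2).

Now H_k = ker ∂_k / im ∂_{k+1}, so:

  H_2: rank ker ∂_2 − rank ∂_3 = (12 − 12) − 0 = 0, and there is no ∂_3, so H_2 = 0.

(K is a triangulation of the real projective plane RP^2.)

H_2 ≅ 0.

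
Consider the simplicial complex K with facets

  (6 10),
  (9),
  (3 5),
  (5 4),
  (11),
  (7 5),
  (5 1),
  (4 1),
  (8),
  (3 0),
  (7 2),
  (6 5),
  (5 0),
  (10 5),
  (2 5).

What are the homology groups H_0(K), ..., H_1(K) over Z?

Take the total order 0 < 1 < 2 < 3 < 4 < 5 < 6 < 7 < 8 < 9 < 10 < 11 on the vertex set. Then K (dimension 1) consists of the simplices:

  0-simplices (12): [0], [1], [2], [3], [4], [5], [6], [7], [8], [9], [10], [11]
  1-simplices (12): [0,3], [0,5], [1,4], [1,5], [2,5], [2,7], [3,5], [4,5], [5,6], [5,7], [5,10], [6,10]

Hence C_0 ≅ Z^12, C_1 ≅ Z^12.

∂_1: C_1 → C_0 maps an edge to its endpoints' difference, ∂[p,q] = q − p. For instance
  ∂[2,5] = [5] − [2].
As a 12×12 matrix over Z this has rank 8, with invariant factors (1,1,1,1,1,1,1,1).

From H_k ≅ ker(∂_k) / im(∂_{k+1}) we obtain:

  H_0: rank C_0 − rank ∂_1 = 12 − 8 = 4, and the invariant factors of ∂_1 are all 1, so H_0 ≅ Z^4.
  H_1: rank ker ∂_1 − rank ∂_2 = (12 − 8) − 0 = 4, and there is no ∂_2, so H_1 ≅ Z^4.

H_0 = Z^4,  H_1 = Z^4.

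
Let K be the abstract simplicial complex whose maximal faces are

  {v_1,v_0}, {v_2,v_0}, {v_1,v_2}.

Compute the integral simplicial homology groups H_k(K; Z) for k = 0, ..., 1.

K has 3 vertices, 3 edges.
rank ∂_0 = 0, rank ∂_1 = 2 ⇒ b_0 = 3 − 0 − 2 = 1; all invariant factors of ∂_1 are 1 so no torsion. So H_0 ≅ Z.
rank ∂_1 = 2, rank ∂_2 = 0 ⇒ b_1 = 3 − 2 − 0 = 1. So H_1 ≅ Z.

H_0 ≅ Z,  H_1 ≅ Z.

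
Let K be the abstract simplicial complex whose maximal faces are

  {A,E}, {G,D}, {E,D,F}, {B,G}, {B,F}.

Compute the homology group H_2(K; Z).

H_2 = 0.

Order the vertices as A < B < D < E < F < G. Listing each simplex with vertices in this order, K has dimension 2 with simplices:

  0-simplices (6): A, B, D, E, F, G
  1-simplices (7): AE, BF, BG, DE, DF, DG, EF
  2-simplices (1): DEF

so the chain groups are C_0 ≅ Z^6, C_1 ≅ Z^7, C_2 ≅ Z^1.

∂_1: C_1 → C_0 sends each edge [p,q] (with p < q) to q − p. For instance
  ∂DE = E − D.
The 6×7 boundary matrix has rank 5 and Smith normal form diag(1,1,1,1,1).

Boundary ∂_2: C_2 → C_1 maps a triangle to the signed sum of its edges. For instance
  ∂DEF = EF − DF + DE.
The 7×1 boundary matrix has rank 1 and Smith normal form diag(1).

Computing H_k = (kernel of ∂_k) / (image of ∂_{k+1}):

  H_2: rank ker ∂_2 − rank ∂_3 = (1 − 1) − 0 = 0, and there is no ∂_3, so H_2 ≅ 0.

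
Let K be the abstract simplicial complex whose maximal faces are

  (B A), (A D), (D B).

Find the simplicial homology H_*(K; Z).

Take the total order A < B < D on the vertex set. Then K (dimension 1) consists of the simplices:

  0-simplices (3): A, B, D
  1-simplices (3): AB, AD, BD

giving chain groups C_0 ≅ Z^3, C_1 ≅ Z^3.

Boundary ∂_1: C_1 → C_0 is given by ∂[p,q] = [q] − [p]. For instance
  ∂AD = D − A.
This gives a 3×3 integer matrix of rank 2; reducing to Smith normal form yields diagonal entries (1,1).

Computing H_k = (kernel of ∂_k) / (image of ∂_{k+1}):

  H_0: rank C_0 − rank ∂_1 = 3 − 2 = 1, and the invariant factors of ∂_1 are all 1, so H_0 = Z.
  H_1: rank ker ∂_1 − rank ∂_2 = (3 − 2) − 0 = 1, and there is no ∂_2, so H_1 = Z.

As a check, the Euler characteristic is 3 − 3 = 0, which agrees with 1 − 1 = 0.

H_0 = Z,  H_1 = Z.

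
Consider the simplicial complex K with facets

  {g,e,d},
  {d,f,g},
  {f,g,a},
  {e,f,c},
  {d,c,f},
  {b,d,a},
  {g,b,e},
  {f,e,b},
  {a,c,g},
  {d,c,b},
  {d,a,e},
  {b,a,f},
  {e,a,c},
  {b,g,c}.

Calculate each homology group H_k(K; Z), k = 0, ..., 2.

H_0 = Z,  H_1 = Z^2,  H_2 = Z.

Order the vertices as a < b < c < d < e < f < g. Listing each simplex with vertices in this order, K has dimension 2 with simplices:

  0-simplices (7): a, b, c, d, e, f, g
  1-simplices (21): ab, ac, ad, ae, af, ag, bc, bd, be, bf, bg, cd, ce, cf, cg, de, df, dg, ef, eg, fg
  2-simplices (14): abd, abf, ace, acg, ade, afg, bcd, bcg, bef, beg, cdf, cef, deg, dfg

Hence C_0 ≅ Z^7, C_1 ≅ Z^21, C_2 ≅ Z^14.

The boundary map ∂_1: C_1 → C_0 is given by ∂[p,q] = [q] − [p]. For instance
  ∂bg = g − b.
This gives a 7×21 integer matrix of rank 6; reducing to Smith normal form yields diagonal entries (1,1,1,1,1,1).

The boundary map ∂_2: C_2 → C_1 sends each 2-simplex [p,q,r] to [q,r] − [p,r] + [p,q]. For instance
  ∂beg = eg − bg + be,
  ∂acg = cg − ag + ac.
This gives a 21×14 integer matrix of rank 13; reducing to Smith normal form yields diagonal entries (1,1,1,1,1,1,1,1,1,1,1,1,1).

From H_k ≅ ker(∂_k) / im(∂_{k+1}) we obtain:

  H_0: rank C_0 − rank ∂_1 = 7 − 6 = 1, and the invariant factors of ∂_1 are all 1, so H_0 ≅ Z.
  H_1: rank ker ∂_1 − rank ∂_2 = (21 − 6) − 13 = 2, and the invariant factors of ∂_2 are all 1, so H_1 ≅ Z^2.
  H_2: rank ker ∂_2 − rank ∂_3 = (14 − 13) − 0 = 1, and there is no ∂_3, so H_2 ≅ Z.

As a check, the Euler characteristic is 7 − 21 + 14 = 0, which agrees with 1 − 2 + 1 = 0.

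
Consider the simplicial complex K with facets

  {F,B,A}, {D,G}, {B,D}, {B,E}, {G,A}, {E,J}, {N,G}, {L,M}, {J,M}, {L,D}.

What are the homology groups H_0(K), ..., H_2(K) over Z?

Take the total order A < B < D < E < F < G < J < L < M < N on the vertex set. Then K (dimension 2) consists of the simplices:

  0-simplices (10): A, B, D, E, F, G, J, L, M, N
  1-simplices (12): AB, AF, AG, BD, BE, BF, DG, DL, EJ, GN, JM, LM
  2-simplices (1): ABF

giving chain groups C_0 ≅ Z^10, C_1 ≅ Z^12, C_2 ≅ Z^1.

The boundary map ∂_1: C_1 → C_0 sends each edge [p,q] (with p < q) to q − p. For instance
  ∂AG = G − A.
This gives a 10×12 integer matrix of rank 9; reducing to Smith normal form yields diagonal entries (1,1,1,1,1,1,1,1,1).

Boundary ∂_2: C_2 → C_1 sends each 2-simplex [p,q,r] to [q,r] − [p,r] + [p,q]. For instance
  ∂ABF = BF − AF + AB.
The 12×1 boundary matrix has rank 1 and Smith normal form diag(1).

Reading off H_k = ker ∂_k / im ∂_{k+1}:

  H_0: rank C_0 − rank ∂_1 = 10 − 9 = 1, and the invariant factors of ∂_1 are all 1, so H_0 ≅ Z.
  H_1: rank ker ∂_1 − rank ∂_2 = (12 − 9) − 1 = 2, and the invariant factors of ∂_2 are all 1, so H_1 ≅ Z^2.
  H_2: rank ker ∂_2 − rank ∂_3 = (1 − 1) − 0 = 0, and there is no ∂_3, so H_2 ≅ 0.

H_0 ≅ Z,  H_1 ≅ Z^2,  H_2 = 0.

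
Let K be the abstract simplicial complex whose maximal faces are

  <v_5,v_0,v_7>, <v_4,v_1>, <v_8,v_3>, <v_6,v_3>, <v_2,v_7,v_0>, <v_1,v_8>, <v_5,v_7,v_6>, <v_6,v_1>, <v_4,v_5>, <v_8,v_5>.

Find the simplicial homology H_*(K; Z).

Take the total order v_0 < v_1 < v_2 < v_3 < v_4 < v_5 < v_6 < v_7 < v_8 on the vertex set. Then K (dimension 2) consists of the simplices:

  0-simplices (9): [v_0], [v_1], [v_2], [v_3], [v_4], [v_5], [v_6], [v_7], [v_8]
  1-simplices (14): [v_0,v_2], [v_0,v_5], [v_0,v_7], [v_1,v_4], [v_1,v_6], [v_1,v_8], [v_2,v_7], [v_3,v_6], [v_3,v_8], [v_4,v_5], [v_5,v_6], [v_5,v_7], [v_5,v_8], [v_6,v_7]
  2-simplices (3): [v_0,v_2,v_7], [v_0,v_5,v_7], [v_5,v_6,v_7]

Hence C_0 ≅ Z^9, C_1 ≅ Z^14, C_2 ≅ Z^3.

∂_1: C_1 → C_0 is given by ∂[p,q] = [q] − [p]. For instance
  ∂[v_4,v_5] = [v_5] − [v_4].
The 9×14 boundary matrix has rank 8 and Smith normal form diag(1,1,1,1,1,1,1,1).

Boundary ∂_2: C_2 → C_1 acts by ∂[p,q,r] = [q,r] − [p,r] + [p,q]. For instance
  ∂[v_0,v_5,v_7] = [v_5,v_7] − [v_0,v_7] + [v_0,v_5],
  ∂[v_0,v_2,v_7] = [v_2,v_7] − [v_0,v_7] + [v_0,v_2].
The resulting 14×3 matrix has rank 3, and its Smith normal form has invariant factors (1,1,1).

From H_k ≅ ker(∂_k) / im(∂_{k+1}) we obtain:

  H_0: rank C_0 − rank ∂_1 = 9 − 8 = 1, and the invariant factors of ∂_1 are all 1, so H_0 = Z.
  H_1: rank ker ∂_1 − rank ∂_2 = (14 − 8) − 3 = 3, and the invariant factors of ∂_2 are all 1, so H_1 = Z^3.
  H_2: rank ker ∂_2 − rank ∂_3 = (3 − 3) − 0 = 0, and there is no ∂_3, so H_2 = 0.

As a check, the Euler characteristic is 9 − 14 + 3 = -2, which agrees with 1 − 3 + 0 = -2.

H_0 ≅ Z,  H_1 ≅ Z^3,  H_2 = 0.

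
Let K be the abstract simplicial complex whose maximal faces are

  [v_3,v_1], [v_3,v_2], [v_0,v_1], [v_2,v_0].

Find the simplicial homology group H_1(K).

H_1 ≅ Z.

We work with the vertex ordering v_0 < v_1 < v_2 < v_3. The simplices of K, each written with vertices in increasing order, are:

  0-simplices (4): [v_0], [v_1], [v_2], [v_3]
  1-simplices (4): [v_0,v_1], [v_0,v_2], [v_1,v_3], [v_2,v_3]

Hence C_0 ≅ Z^4, C_1 ≅ Z^4.

∂_1: C_1 → C_0 maps an edge to its endpoints' difference, ∂[p,q] = q − p.
This gives a 4×4 integer matrix of rank 3; reducing to Smith normal form yields diagonal entries (1,1,1).

Now H_k = ker ∂_k / im ∂_{k+1}, so:

  H_1: rank ker ∂_1 − rank ∂_2 = (4 − 3) − 0 = 1, and there is no ∂_2, so H_1 = Z.

(K is a triangulation of the circle S^1.)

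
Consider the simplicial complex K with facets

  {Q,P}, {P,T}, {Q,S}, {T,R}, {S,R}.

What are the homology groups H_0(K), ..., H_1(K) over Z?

H_0 = Z,  H_1 = Z.

K has 5 vertices, 5 edges.
rank ∂_0 = 0, rank ∂_1 = 4 ⇒ b_0 = 5 − 0 − 4 = 1; all invariant factors of ∂_1 are 1 so no torsion. So H_0 ≅ Z.
rank ∂_1 = 4, rank ∂_2 = 0 ⇒ b_1 = 5 − 4 − 0 = 1. So H_1 ≅ Z.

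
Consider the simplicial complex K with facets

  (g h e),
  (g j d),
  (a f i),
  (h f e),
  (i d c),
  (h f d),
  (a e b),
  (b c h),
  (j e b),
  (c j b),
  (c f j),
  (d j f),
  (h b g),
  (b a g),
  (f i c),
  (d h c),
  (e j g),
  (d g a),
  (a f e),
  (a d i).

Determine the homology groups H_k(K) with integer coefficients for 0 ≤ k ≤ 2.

Fix the vertex order a < b < c < d < e < f < g < h < i < j and write every simplex with vertices in increasing order. Then dim K = 2 and the simplices of K are:

  0-simplices (10): a, b, c, d, e, f, g, h, i, j
  1-simplices (30): ab, ad, ae, af, ag, ai, bc, be, bg, bh, bj, cd, cf, ch, ci, cj, df, dg, dh, di, dj, ef, eg, eh, ej, fh, fi, fj, gh, gj
  2-simplices (20): abe, abg, adg, adi, aef, afi, bch, bcj, bej, bgh, cdh, cdi, cfi, cfj, dfh, dfj, dgj, efh, egh, egj

giving chain groups C_0 ≅ Z^10, C_1 ≅ Z^30, C_2 ≅ Z^20.

∂_1: C_1 → C_0 is given by ∂[p,q] = [q] − [p]. For instance
  ∂di = i − d.
This gives a 10×30 integer matrix of rank 9; reducing to Smith normal form yields diagonal entries (1,1,1,1,1,1,1,1,1).

∂_2: C_2 → C_1 maps a triangle to the signed sum of its edges. For instance
  ∂dfh = fh − dh + df,
  ∂adg = dg − ag + ad.
The 30×20 boundary matrix has rank 20 and Smith normal form diag(1,1,1,1,1,1,1,1,1,1,1,1,1,1,1,1,1,1,1,2).

Now H_k = ker ∂_k / im ∂_{k+1}, so:

  H_0: rank C_0 − rank ∂_1 = 10 − 9 = 1, and the invariant factors of ∂_1 are all 1, so H_0 = Z.
  H_1: rank ker ∂_1 − rank ∂_2 = (30 − 9) − 20 = 1, and ∂_2 has invariant factor 2 > 1, so H_1 = Z ⊕ Z_2.
  H_2: rank ker ∂_2 − rank ∂_3 = (20 − 20) − 0 = 0, and there is no ∂_3, so H_2 = 0.

H_0 = Z,  H_1 = Z ⊕ Z_2,  H_2 = 0.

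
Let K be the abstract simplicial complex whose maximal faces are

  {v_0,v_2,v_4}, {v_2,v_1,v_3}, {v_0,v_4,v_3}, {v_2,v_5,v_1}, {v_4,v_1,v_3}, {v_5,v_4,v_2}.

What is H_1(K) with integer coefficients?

K has 6 vertices, 12 edges, 6 triangles.
rank ∂_1 = 5, rank ∂_2 = 6 ⇒ b_1 = 12 − 5 − 6 = 1; all invariant factors of ∂_2 are 1 so no torsion. So H_1 ≅ Z.

H_1 = Z.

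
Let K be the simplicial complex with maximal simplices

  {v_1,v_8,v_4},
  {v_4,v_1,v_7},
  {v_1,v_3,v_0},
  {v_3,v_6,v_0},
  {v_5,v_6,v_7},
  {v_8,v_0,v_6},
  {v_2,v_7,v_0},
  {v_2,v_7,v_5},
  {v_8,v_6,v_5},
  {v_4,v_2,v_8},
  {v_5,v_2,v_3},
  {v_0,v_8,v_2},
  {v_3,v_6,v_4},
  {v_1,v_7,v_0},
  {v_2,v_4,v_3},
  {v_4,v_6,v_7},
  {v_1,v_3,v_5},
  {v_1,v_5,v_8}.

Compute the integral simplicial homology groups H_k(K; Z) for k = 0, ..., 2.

Take the total order v_0 < v_1 < v_2 < v_3 < v_4 < v_5 < v_6 < v_7 < v_8 on the vertex set. Then K (dimension 2) consists of the simplices:

  0-simplices (9): [v_0], [v_1], [v_2], [v_3], [v_4], [v_5], [v_6], [v_7], [v_8]
  1-simplices (27): (27 of them)
  2-simplices (18): (18 of them)

Hence C_0 ≅ Z^9, C_1 ≅ Z^27, C_2 ≅ Z^18.

∂_1: C_1 → C_0 sends each edge [p,q] (with p < q) to q − p.
The 9×27 boundary matrix has rank 8 and Smith normal form diag(1,1,1,1,1,1,1,1).

∂_2: C_2 → C_1 acts by ∂[p,q,r] = [q,r] − [p,r] + [p,q]. For instance
  ∂[v_4,v_6,v_7] = [v_6,v_7] − [v_4,v_7] + [v_4,v_6],
  ∂[v_3,v_4,v_6] = [v_4,v_6] − [v_3,v_6] + [v_3,v_4].
The 27×18 boundary matrix has rank 17 and Smith normal form diag(1,1,1,1,1,1,1,1,1,1,1,1,1,1,1,1,1).

Now H_k = ker ∂_k / im ∂_{k+1}, so:

  H_0: rank C_0 − rank ∂_1 = 9 − 8 = 1, and the invariant factors of ∂_1 are all 1, so H_0 = Z.
  H_1: rank ker ∂_1 − rank ∂_2 = (27 − 8) − 17 = 2, and the invariant factors of ∂_2 are all 1, so H_1 = Z^2.
  H_2: rank ker ∂_2 − rank ∂_3 = (18 − 17) − 0 = 1, and there is no ∂_3, so H_2 = Z.

(K is a triangulation of the torus T^2.)

H_0 ≅ Z,  H_1 ≅ Z^2,  H_2 ≅ Z.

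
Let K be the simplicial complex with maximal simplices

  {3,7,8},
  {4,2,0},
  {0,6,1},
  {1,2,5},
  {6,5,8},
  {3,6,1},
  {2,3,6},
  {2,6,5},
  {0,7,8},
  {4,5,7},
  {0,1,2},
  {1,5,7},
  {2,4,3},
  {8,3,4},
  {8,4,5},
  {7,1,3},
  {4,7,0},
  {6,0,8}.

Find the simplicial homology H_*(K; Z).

H_0 = Z,  H_1 = Z ⊕ Z_2,  H_2 = 0.

K has 9 vertices, 27 edges, 18 triangles.
rank ∂_0 = 0, rank ∂_1 = 8 ⇒ b_0 = 9 − 0 − 8 = 1; all invariant factors of ∂_1 are 1 so no torsion. So H_0 = Z.
rank ∂_1 = 8, rank ∂_2 = 18 ⇒ b_1 = 27 − 8 − 18 = 1; ∂_2 has invariant factor(s) [2] giving torsion. So H_1 = Z ⊕ Z_2.
rank ∂_2 = 18, rank ∂_3 = 0 ⇒ b_2 = 18 − 18 − 0 = 0. So H_2 = 0.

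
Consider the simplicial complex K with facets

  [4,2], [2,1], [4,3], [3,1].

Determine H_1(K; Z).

We work with the vertex ordering 1 < 2 < 3 < 4. The simplices of K, each written with vertices in increasing order, are:

  0-simplices (4): [1], [2], [3], [4]
  1-simplices (4): [1,2], [1,3], [2,4], [3,4]

so the chain groups are C_0 ≅ Z^4, C_1 ≅ Z^4.

Boundary ∂_1: C_1 → C_0 is given by ∂[p,q] = [q] − [p].
The 4×4 boundary matrix has rank 3 and Smith normal form diag(1,1,1).

Computing H_k = (kernel of ∂_k) / (image of ∂_{k+1}):

  H_1: rank ker ∂_1 − rank ∂_2 = (4 − 3) − 0 = 1, and there is no ∂_2, so H_1 = Z.

H_1 = Z.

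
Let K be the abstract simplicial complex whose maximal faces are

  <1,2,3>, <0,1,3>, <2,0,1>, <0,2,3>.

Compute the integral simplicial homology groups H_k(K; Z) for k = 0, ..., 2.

H_0 ≅ Z,  H_1 = 0,  H_2 ≅ Z.

Take the total order 0 < 1 < 2 < 3 on the vertex set. Then K (dimension 2) consists of the simplices:

  0-simplices (4): [0], [1], [2], [3]
  1-simplices (6): [0,1], [0,2], [0,3], [1,2], [1,3], [2,3]
  2-simplices (4): [0,1,2], [0,1,3], [0,2,3], [1,2,3]

Hence C_0 ≅ Z^4, C_1 ≅ Z^6, C_2 ≅ Z^4.

Boundary ∂_1: C_1 → C_0 sends each edge [p,q] (with p < q) to q − p.
The resulting 4×6 matrix has rank 3, and its Smith normal form has invariant factors (1,1,1).

Boundary ∂_2: C_2 → C_1 maps a triangle to the signed sum of its edges. For instance
  ∂[1,2,3] = [2,3] − [1,3] + [1,2],
  ∂[0,1,2] = [1,2] − [0,2] + [0,1].
This gives a 6×4 integer matrix of rank 3; reducing to Smith normal form yields diagonal entries (1,1,1).

Computing H_k = (kernel of ∂_k) / (image of ∂_{k+1}):

  H_0: rank C_0 − rank ∂_1 = 4 − 3 = 1, and the invariant factors of ∂_1 are all 1, so H_0 ≅ Z.
  H_1: rank ker ∂_1 − rank ∂_2 = (6 − 3) − 3 = 0, and the invariant factors of ∂_2 are all 1, so H_1 ≅ 0.
  H_2: rank ker ∂_2 − rank ∂_3 = (4 − 3) − 0 = 1, and there is no ∂_3, so H_2 ≅ Z.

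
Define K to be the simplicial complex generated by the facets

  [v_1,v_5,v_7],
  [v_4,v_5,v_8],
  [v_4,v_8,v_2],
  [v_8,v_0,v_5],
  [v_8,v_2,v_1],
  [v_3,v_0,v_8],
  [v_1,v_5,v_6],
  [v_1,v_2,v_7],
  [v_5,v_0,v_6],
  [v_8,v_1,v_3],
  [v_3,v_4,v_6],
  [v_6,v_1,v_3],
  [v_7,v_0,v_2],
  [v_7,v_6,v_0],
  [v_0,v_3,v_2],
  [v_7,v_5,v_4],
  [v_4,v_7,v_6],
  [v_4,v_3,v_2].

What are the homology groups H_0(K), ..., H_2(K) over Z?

H_0 ≅ Z,  H_1 ≅ Z ⊕ Z/2Z,  H_2 = 0.

Order the vertices as v_0 < v_1 < v_2 < v_3 < v_4 < v_5 < v_6 < v_7 < v_8. Listing each simplex with vertices in this order, K has dimension 2 with simplices:

  0-simplices (9): [v_0], [v_1], [v_2], [v_3], [v_4], [v_5], [v_6], [v_7], [v_8]
  1-simplices (27): (27 of them)
  2-simplices (18): (18 of them)

Hence C_0 ≅ Z^9, C_1 ≅ Z^27, C_2 ≅ Z^18.

∂_1: C_1 → C_0 sends each edge [p,q] (with p < q) to q − p.
As a 9×27 matrix over Z this has rank 8, with invariant factors (1,1,1,1,1,1,1,1).

∂_2: C_2 → C_1 acts by ∂[p,q,r] = [q,r] − [p,r] + [p,q]. For instance
  ∂[v_1,v_5,v_6] = [v_5,v_6] − [v_1,v_6] + [v_1,v_5],
  ∂[v_0,v_3,v_8] = [v_3,v_8] − [v_0,v_8] + [v_0,v_3].
This gives a 27×18 integer matrix of rank 18; reducing to Smith normal form yields diagonal entries (1,1,1,1,1,1,1,1,1,1,1,1,1,1,1,1,1,2).

Now H_k = ker ∂_k / im ∂_{k+1}, so:

  H_0: rank C_0 − rank ∂_1 = 9 − 8 = 1, and the invariant factors of ∂_1 are all 1, so H_0 ≅ Z.
  H_1: rank ker ∂_1 − rank ∂_2 = (27 − 8) − 18 = 1, and ∂_2 has invariant factor 2 > 1, so H_1 ≅ Z ⊕ Z/2Z.
  H_2: rank ker ∂_2 − rank ∂_3 = (18 − 18) − 0 = 0, and there is no ∂_3, so H_2 ≅ 0.

As a check, the Euler characteristic is 9 − 27 + 18 = 0, which agrees with 1 − 1 + 0 = 0.
(K is a triangulation of the Klein bottle.)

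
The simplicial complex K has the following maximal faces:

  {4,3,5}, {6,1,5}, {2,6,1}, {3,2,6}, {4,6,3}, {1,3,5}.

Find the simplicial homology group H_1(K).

K has 6 vertices, 12 edges, 6 triangles.
rank ∂_1 = 5, rank ∂_2 = 6 ⇒ b_1 = 12 − 5 − 6 = 1; all invariant factors of ∂_2 are 1 so no torsion. So H_1 = Z.

H_1 ≅ Z.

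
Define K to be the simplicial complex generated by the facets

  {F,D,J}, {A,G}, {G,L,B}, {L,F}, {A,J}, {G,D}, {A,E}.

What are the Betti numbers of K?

Take the total order A < B < D < E < F < G < J < L on the vertex set. Then K (dimension 2) consists of the simplices:

  0-simplices (8): A, B, D, E, F, G, J, L
  1-simplices (11): AE, AG, AJ, BG, BL, DF, DG, DJ, FJ, FL, GL
  2-simplices (2): BGL, DFJ

Hence C_0 ≅ Z^8, C_1 ≅ Z^11, C_2 ≅ Z^2.

∂_1: C_1 → C_0 sends each edge [p,q] (with p < q) to q − p. For instance
  ∂DJ = J − D.
As a 8×11 matrix over Z this has rank 7, with invariant factors (1,1,1,1,1,1,1).

Boundary ∂_2: C_2 → C_1 sends each 2-simplex [p,q,r] to [q,r] − [p,r] + [p,q]. For instance
  ∂DFJ = FJ − DJ + DF,
  ∂BGL = GL − BL + BG.
The 11×2 boundary matrix has rank 2 and Smith normal form diag(1,1).

Reading off H_k = ker ∂_k / im ∂_{k+1}:

  H_0: rank C_0 − rank ∂_1 = 8 − 7 = 1, and the invariant factors of ∂_1 are all 1, so H_0 ≅ Z.
  H_1: rank ker ∂_1 − rank ∂_2 = (11 − 7) − 2 = 2, and the invariant factors of ∂_2 are all 1, so H_1 ≅ Z^2.
  H_2: rank ker ∂_2 − rank ∂_3 = (2 − 2) − 0 = 0, and there is no ∂_3, so H_2 ≅ 0.

As a check, the Euler characteristic is 8 − 11 + 2 = -1, which agrees with 1 − 2 + 0 = -1.

Hence the Betti numbers are b_0 = 1, b_1 = 2, b_2 = 0.

b_0 = 1, b_1 = 2, b_2 = 0.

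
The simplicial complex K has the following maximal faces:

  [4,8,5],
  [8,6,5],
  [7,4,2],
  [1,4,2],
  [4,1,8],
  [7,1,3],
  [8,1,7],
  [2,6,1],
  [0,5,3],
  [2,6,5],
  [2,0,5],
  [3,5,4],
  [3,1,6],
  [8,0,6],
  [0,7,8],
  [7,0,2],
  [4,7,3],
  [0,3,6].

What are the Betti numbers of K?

Take the total order 0 < 1 < 2 < 3 < 4 < 5 < 6 < 7 < 8 on the vertex set. Then K (dimension 2) consists of the simplices:

  0-simplices (9): [0], [1], [2], [3], [4], [5], [6], [7], [8]
  1-simplices (27): (27 of them)
  2-simplices (18): [0,2,5], [0,2,7], [0,3,5], [0,3,6], [0,6,8], [0,7,8], [1,2,4], [1,2,6], [1,3,6], [1,3,7], [1,4,8], [1,7,8], [2,4,7], [2,5,6], [3,4,5], [3,4,7], [4,5,8], [5,6,8]

so the chain groups are C_0 ≅ Z^9, C_1 ≅ Z^27, C_2 ≅ Z^18.

∂_1: C_1 → C_0 sends each edge [p,q] (with p < q) to q − p.
This gives a 9×27 integer matrix of rank 8; reducing to Smith normal form yields diagonal entries (1,1,1,1,1,1,1,1).

The boundary map ∂_2: C_2 → C_1 acts by ∂[p,q,r] = [q,r] − [p,r] + [p,q]. For instance
  ∂[0,2,7] = [2,7] − [0,7] + [0,2],
  ∂[2,5,6] = [5,6] − [2,6] + [2,5].
This gives a 27×18 integer matrix of rank 18; reducing to Smith normal form yields diagonal entries (1,1,1,1,1,1,1,1,1,1,1,1,1,1,1,1,1,2).

Now H_k = ker ∂_k / im ∂_{k+1}, so:

  H_0: rank C_0 − rank ∂_1 = 9 − 8 = 1, and the invariant factors of ∂_1 are all 1, so H_0 = Z.
  H_1: rank ker ∂_1 − rank ∂_2 = (27 − 8) − 18 = 1, and ∂_2 has invariant factor 2 > 1, so H_1 = Z ⊕ Z/2.
  H_2: rank ker ∂_2 − rank ∂_3 = (18 − 18) − 0 = 0, and there is no ∂_3, so H_2 = 0.

Hence the Betti numbers are b_0 = 1, b_1 = 1, b_2 = 0.

b_0 = 1, b_1 = 1, b_2 = 0.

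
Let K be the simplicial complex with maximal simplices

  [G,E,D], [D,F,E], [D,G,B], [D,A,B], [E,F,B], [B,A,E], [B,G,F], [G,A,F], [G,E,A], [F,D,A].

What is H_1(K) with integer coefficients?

Order the vertices as A < B < D < E < F < G. Listing each simplex with vertices in this order, K has dimension 2 with simplices:

  0-simplices (6): A, B, D, E, F, G
  1-simplices (15): AB, AD, AE, AF, AG, BD, BE, BF, BG, DE, DF, DG, EF, EG, FG
  2-simplices (10): ABD, ABE, ADF, AEG, AFG, BDG, BEF, BFG, DEF, DEG

so the chain groups are C_0 ≅ Z^6, C_1 ≅ Z^15, C_2 ≅ Z^10.

The boundary map ∂_1: C_1 → C_0 is given by ∂[p,q] = [q] − [p]. For instance
  ∂DG = G − D.
The 6×15 boundary matrix has rank 5 and Smith normal form diag(1,1,1,1,1).

∂_2: C_2 → C_1 sends each 2-simplex [p,q,r] to [q,r] − [p,r] + [p,q]. For instance
  ∂BEF = EF − BF + BE,
  ∂DEG = EG − DG + DE.
This gives a 15×10 integer matrix of rank 10; reducing to Smith normal form yields diagonal entries (1,1,1,1,1,1,1,1,1,2).

From H_k ≅ ker(∂_k) / im(∂_{k+1}) we obtain:

  H_1: rank ker ∂_1 − rank ∂_2 = (15 − 5) − 10 = 0, and ∂_2 has invariant factor 2 > 1, so H_1 = Z/2Z.

H_1 ≅ Z/2Z.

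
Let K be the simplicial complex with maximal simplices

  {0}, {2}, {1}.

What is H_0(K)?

H_0 = Z^3.

Fix the vertex order 0 < 1 < 2 and write every simplex with vertices in increasing order. Then dim K = 0 and the simplices of K are:

  0-simplices (3): [0], [1], [2]

Hence C_0 ≅ Z^3.

Now H_k = ker ∂_k / im ∂_{k+1}, so:

  H_0: rank C_0 − rank ∂_1 = 3 − 0 = 3, and there is no ∂_1, so H_0 = Z^3.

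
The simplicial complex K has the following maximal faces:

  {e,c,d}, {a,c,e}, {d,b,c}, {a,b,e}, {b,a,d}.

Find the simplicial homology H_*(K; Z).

H_0 ≅ Z,  H_1 ≅ Z,  H_2 = 0.

Fix the vertex order a < b < c < d < e and write every simplex with vertices in increasing order. Then dim K = 2 and the simplices of K are:

  0-simplices (5): a, b, c, d, e
  1-simplices (10): ab, ac, ad, ae, bc, bd, be, cd, ce, de
  2-simplices (5): abd, abe, ace, bcd, cde

giving chain groups C_0 ≅ Z^5, C_1 ≅ Z^10, C_2 ≅ Z^5.

The boundary map ∂_1: C_1 → C_0 is given by ∂[p,q] = [q] − [p].
The 5×10 boundary matrix has rank 4 and Smith normal form diag(1,1,1,1).

The boundary map ∂_2: C_2 → C_1 acts by ∂[p,q,r] = [q,r] − [p,r] + [p,q]. For instance
  ∂ace = ce − ae + ac,
  ∂abe = be − ae + ab.
This gives a 10×5 integer matrix of rank 5; reducing to Smith normal form yields diagonal entries (1,1,1,1,1).

From H_k ≅ ker(∂_k) / im(∂_{k+1}) we obtain:

  H_0: rank C_0 − rank ∂_1 = 5 − 4 = 1, and the invariant factors of ∂_1 are all 1, so H_0 = Z.
  H_1: rank ker ∂_1 − rank ∂_2 = (10 − 4) − 5 = 1, and the invariant factors of ∂_2 are all 1, so H_1 = Z.
  H_2: rank ker ∂_2 − rank ∂_3 = (5 − 5) − 0 = 0, and there is no ∂_3, so H_2 = 0.

As a check, the Euler characteristic is 5 − 10 + 5 = 0, which agrees with 1 − 1 + 0 = 0.
(K is a triangulation of the Möbius band.)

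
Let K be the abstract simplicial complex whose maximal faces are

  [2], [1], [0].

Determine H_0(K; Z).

H_0 = Z^3.

Take the total order 0 < 1 < 2 on the vertex set. Then K (dimension 0) consists of the simplices:

  0-simplices (3): [0], [1], [2]

Hence C_0 ≅ Z^3.

From H_k ≅ ker(∂_k) / im(∂_{k+1}) we obtain:

  H_0: rank C_0 − rank ∂_1 = 3 − 0 = 3, and there is no ∂_1, so H_0 = Z^3.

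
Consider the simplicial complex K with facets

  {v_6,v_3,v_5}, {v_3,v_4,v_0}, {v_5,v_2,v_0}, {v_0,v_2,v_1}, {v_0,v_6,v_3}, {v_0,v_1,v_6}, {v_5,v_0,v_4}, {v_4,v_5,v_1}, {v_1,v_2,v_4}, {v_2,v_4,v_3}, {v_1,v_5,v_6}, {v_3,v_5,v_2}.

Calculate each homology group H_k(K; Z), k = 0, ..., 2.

H_0 ≅ Z,  H_1 ≅ Z/2,  H_2 = 0.

Order the vertices as v_0 < v_1 < v_2 < v_3 < v_4 < v_5 < v_6. Listing each simplex with vertices in this order, K has dimension 2 with simplices:

  0-simplices (7): [v_0], [v_1], [v_2], [v_3], [v_4], [v_5], [v_6]
  1-simplices (18): (18 of them)
  2-simplices (12): (12 of them)

Hence C_0 ≅ Z^7, C_1 ≅ Z^18, C_2 ≅ Z^12.

Boundary ∂_1: C_1 → C_0 is given by ∂[p,q] = [q] − [p]. For instance
  ∂[v_0,v_6] = [v_6] − [v_0].
This gives a 7×18 integer matrix of rank 6; reducing to Smith normal form yields diagonal entries (1,1,1,1,1,1).

The boundary map ∂_2: C_2 → C_1 maps a triangle to the signed sum of its edges. For instance
  ∂[v_2,v_3,v_4] = [v_3,v_4] − [v_2,v_4] + [v_2,v_3],
  ∂[v_0,v_2,v_5] = [v_2,v_5] − [v_0,v_5] + [v_0,v_2].
The 18×12 boundary matrix has rank 12 and Smith normal form diag(1,1,1,1,1,1,1,1,1,1,1,2).

Now H_k = ker ∂_k / im ∂_{k+1}, so:

  H_0: rank C_0 − rank ∂_1 = 7 − 6 = 1, and the invariant factors of ∂_1 are all 1, so H_0 = Z.
  H_1: rank ker ∂_1 − rank ∂_2 = (18 − 6) − 12 = 0, and ∂_2 has invariant factor 2 > 1, so H_1 = Z/2.
  H_2: rank ker ∂_2 − rank ∂_3 = (12 − 12) − 0 = 0, and there is no ∂_3, so H_2 = 0.

(K is a triangulation of the real projective plane RP^2.)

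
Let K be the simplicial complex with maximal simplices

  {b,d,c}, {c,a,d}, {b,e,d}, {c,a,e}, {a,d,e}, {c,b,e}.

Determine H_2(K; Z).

Fix the vertex order a < b < c < d < e and write every simplex with vertices in increasing order. Then dim K = 2 and the simplices of K are:

  0-simplices (5): a, b, c, d, e
  1-simplices (9): ac, ad, ae, bc, bd, be, cd, ce, de
  2-simplices (6): acd, ace, ade, bcd, bce, bde

Hence C_0 ≅ Z^5, C_1 ≅ Z^9, C_2 ≅ Z^6.

Boundary ∂_1: C_1 → C_0 maps an edge to its endpoints' difference, ∂[p,q] = q − p.
As a 5×9 matrix over Z this has rank 4, with invariant factors (1,1,1,1).

∂_2: C_2 → C_1 sends each 2-simplex [p,q,r] to [q,r] − [p,r] + [p,q]. For instance
  ∂acd = cd − ad + ac,
  ∂bde = de − be + bd.
The 9×6 boundary matrix has rank 5 and Smith normal form diag(1,1,1,1,1).

Now H_k = ker ∂_k / im ∂_{k+1}, so:

  H_2: rank ker ∂_2 − rank ∂_3 = (6 − 5) − 0 = 1, and there is no ∂_3, so H_2 ≅ Z.

H_2 ≅ Z.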